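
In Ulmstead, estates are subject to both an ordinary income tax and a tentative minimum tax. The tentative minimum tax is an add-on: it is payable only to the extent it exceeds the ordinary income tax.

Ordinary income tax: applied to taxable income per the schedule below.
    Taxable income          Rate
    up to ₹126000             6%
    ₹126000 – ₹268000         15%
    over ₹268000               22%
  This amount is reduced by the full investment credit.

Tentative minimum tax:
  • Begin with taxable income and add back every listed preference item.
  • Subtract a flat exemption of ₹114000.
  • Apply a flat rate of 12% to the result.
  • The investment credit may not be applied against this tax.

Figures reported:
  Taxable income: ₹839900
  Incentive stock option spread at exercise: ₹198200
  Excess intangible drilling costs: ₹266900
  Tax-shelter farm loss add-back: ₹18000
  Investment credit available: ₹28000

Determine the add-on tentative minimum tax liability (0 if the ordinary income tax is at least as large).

₹18402

Tentative minimum tax:
  Adjusted income: ₹839900 + ₹198200 + ₹266900 + ₹18000 = ₹1323000
  Less exemption ₹114000 → base ₹1209000
  ₹1209000 × 12% = ₹145080

Ordinary income tax:
  ₹126000 × 6% = ₹7560
  ₹142000 × 15% = ₹21300
  ₹571900 × 22% = ₹125818
  → ₹154678
  Less investment credit ₹28000 → ₹126678

Excess of tentative minimum tax over ordinary income tax: ₹145080 − ₹126678 = ₹18402.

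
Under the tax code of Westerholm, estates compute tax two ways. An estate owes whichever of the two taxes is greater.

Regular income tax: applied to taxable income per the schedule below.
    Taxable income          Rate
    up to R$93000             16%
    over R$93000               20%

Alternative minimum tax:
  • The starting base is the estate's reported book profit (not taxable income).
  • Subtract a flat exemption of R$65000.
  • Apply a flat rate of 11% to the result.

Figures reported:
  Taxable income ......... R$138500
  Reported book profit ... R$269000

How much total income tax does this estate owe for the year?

Alternative minimum tax:
  Base (reported book profit): R$269000
  Less exemption R$65000 → base R$204000
  R$204000 × 11% = R$22440

Regular income tax:
  R$93000 × 16% = R$14880
  R$45500 × 20% = R$9100
  → R$23980

R$23980 > R$22440, so the regular income tax governs.

R$23980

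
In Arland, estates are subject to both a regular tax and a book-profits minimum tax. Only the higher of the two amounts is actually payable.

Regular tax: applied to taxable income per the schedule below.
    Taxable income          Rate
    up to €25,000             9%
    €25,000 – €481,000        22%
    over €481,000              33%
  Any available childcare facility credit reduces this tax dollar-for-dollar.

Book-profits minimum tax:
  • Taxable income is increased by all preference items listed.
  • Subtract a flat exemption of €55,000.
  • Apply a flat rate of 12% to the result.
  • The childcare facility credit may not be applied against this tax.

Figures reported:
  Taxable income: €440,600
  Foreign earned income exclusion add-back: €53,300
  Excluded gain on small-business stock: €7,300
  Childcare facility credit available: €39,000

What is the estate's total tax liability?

€54,682

Regular tax:
  €25,000 × 9% = €2,250
  €415,600 × 22% = €91,432
  → €93,682
  Less childcare facility credit €39,000 → €54,682

Book-profits minimum tax:
  Adjusted income: €440,600 + €53,300 + €7,300 = €501,200
  Less exemption €55,000 → base €446,200
  €446,200 × 12% = €53,544

€54,682 > €53,544, so the regular tax governs.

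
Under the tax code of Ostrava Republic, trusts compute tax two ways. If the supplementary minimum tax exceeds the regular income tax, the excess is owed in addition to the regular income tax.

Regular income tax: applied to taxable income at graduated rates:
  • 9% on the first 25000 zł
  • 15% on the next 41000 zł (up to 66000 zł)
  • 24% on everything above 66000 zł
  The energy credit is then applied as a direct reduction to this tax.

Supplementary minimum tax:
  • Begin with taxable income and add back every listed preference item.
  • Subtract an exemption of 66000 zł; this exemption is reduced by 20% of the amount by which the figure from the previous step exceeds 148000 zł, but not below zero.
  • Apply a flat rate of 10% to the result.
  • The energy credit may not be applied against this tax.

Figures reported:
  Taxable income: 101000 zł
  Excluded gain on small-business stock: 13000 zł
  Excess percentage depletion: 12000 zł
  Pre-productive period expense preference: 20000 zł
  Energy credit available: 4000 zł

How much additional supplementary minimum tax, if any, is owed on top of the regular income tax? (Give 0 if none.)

Regular income tax:
  25000 zł × 9% = 2250 zł
  41000 zł × 15% = 6150 zł
  35000 zł × 24% = 8400 zł
  → 16800 zł
  Less energy credit 4000 zł → 12800 zł

Supplementary minimum tax:
  Adjusted income: 101000 zł + 13000 zł + 12000 zł + 20000 zł = 146000 zł
  Exemption: 146000 zł ≤ 148000 zł, so full 66000 zł applies
  Base: 146000 zł − 66000 zł = 80000 zł
  80000 zł × 10% = 8000 zł

8000 zł ≤ 12800 zł, so no add-on is due.

0 zł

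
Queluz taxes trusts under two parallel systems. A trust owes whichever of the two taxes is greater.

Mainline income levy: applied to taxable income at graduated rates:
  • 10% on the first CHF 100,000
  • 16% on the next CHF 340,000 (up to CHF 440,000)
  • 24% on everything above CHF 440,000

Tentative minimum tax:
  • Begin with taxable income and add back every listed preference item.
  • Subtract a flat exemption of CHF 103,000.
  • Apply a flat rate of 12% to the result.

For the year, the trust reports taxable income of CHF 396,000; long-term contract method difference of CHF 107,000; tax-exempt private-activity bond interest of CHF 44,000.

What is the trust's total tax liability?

Mainline income levy:
  CHF 100,000 × 10% = CHF 10,000
  CHF 296,000 × 16% = CHF 47,360
  → CHF 57,360

Tentative minimum tax:
  Adjusted income: CHF 396,000 + CHF 107,000 + CHF 44,000 = CHF 547,000
  Less exemption CHF 103,000 → base CHF 444,000
  CHF 444,000 × 12% = CHF 53,280

CHF 57,360 > CHF 53,280, so the mainline income levy governs.

CHF 57,360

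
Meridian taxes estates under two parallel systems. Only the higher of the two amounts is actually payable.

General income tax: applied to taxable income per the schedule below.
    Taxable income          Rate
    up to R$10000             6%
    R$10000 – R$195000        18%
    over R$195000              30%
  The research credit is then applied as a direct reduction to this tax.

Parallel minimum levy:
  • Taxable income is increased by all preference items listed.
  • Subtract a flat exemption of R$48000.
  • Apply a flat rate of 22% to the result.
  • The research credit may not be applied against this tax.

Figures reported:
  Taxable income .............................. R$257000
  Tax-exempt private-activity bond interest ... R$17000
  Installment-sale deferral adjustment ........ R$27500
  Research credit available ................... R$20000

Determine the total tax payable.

Parallel minimum levy:
  Adjusted income: R$257000 + R$17000 + R$27500 = R$301500
  Less exemption R$48000 → base R$253500
  R$253500 × 22% = R$55770

General income tax:
  R$10000 × 6% = R$600
  R$185000 × 18% = R$33300
  R$62000 × 30% = R$18600
  → R$52500
  Less research credit R$20000 → R$32500

R$55770 > R$32500, so the parallel minimum levy is the binding amount.

R$55770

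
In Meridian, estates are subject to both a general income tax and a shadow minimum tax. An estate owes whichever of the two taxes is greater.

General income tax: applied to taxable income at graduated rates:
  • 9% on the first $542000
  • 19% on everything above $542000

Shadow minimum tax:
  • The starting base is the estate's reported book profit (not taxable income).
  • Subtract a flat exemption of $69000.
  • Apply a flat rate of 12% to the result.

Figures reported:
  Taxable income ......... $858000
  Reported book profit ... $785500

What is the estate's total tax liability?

$108820

Shadow minimum tax:
  Base (reported book profit): $785500
  Less exemption $69000 → base $716500
  $716500 × 12% = $85980

General income tax:
  $542000 × 9% = $48780
  $316000 × 19% = $60040
  → $108820

$108820 > $85980, so the general income tax governs.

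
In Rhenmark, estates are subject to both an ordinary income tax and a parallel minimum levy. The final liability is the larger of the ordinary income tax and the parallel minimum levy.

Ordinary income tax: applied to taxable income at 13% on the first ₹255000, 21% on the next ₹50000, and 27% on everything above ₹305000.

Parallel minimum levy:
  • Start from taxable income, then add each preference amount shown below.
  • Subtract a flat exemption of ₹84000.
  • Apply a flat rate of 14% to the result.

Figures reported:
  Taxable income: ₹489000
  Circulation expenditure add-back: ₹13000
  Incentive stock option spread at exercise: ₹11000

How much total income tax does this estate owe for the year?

₹93330

Parallel minimum levy:
  Adjusted income: ₹489000 + ₹13000 + ₹11000 = ₹513000
  Less exemption ₹84000 → base ₹429000
  ₹429000 × 14% = ₹60060

Ordinary income tax:
  ₹255000 × 13% = ₹33150
  ₹50000 × 21% = ₹10500
  ₹184000 × 27% = ₹49680
  → ₹93330

₹93330 > ₹60060, so the ordinary income tax governs.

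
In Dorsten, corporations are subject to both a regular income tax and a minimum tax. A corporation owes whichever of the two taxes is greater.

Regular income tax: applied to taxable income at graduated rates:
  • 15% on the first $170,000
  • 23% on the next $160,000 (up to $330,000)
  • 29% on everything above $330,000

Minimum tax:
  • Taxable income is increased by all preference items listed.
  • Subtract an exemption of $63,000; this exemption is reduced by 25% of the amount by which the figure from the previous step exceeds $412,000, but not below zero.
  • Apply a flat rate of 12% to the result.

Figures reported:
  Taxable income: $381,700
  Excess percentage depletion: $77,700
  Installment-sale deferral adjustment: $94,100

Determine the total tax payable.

$77,293

Minimum tax:
  Adjusted income: $381,700 + $77,700 + $94,100 = $553,500
  Exemption: $63,000 − 25% × ($553,500 − $412,000) = $63,000 − $35,375 = $27,625
  Base: $553,500 − $27,625 = $525,875
  $525,875 × 12% = $63,105

Regular income tax:
  $170,000 × 15% = $25,500
  $160,000 × 23% = $36,800
  $51,700 × 29% = $14,993
  → $77,293

$77,293 > $63,105, so the regular income tax governs.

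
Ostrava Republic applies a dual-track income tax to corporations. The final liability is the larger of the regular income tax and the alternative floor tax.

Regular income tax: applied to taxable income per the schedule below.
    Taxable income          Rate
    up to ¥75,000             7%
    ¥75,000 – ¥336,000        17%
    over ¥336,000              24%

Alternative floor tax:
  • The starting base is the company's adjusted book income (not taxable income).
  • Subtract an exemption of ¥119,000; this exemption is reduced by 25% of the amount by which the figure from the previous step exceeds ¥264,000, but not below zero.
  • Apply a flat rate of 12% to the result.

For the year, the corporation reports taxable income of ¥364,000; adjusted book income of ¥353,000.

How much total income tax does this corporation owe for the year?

Alternative floor tax:
  Base (adjusted book income): ¥353,000
  Exemption: ¥119,000 − 25% × (¥353,000 − ¥264,000) = ¥119,000 − ¥22,250 = ¥96,750
  Base: ¥353,000 − ¥96,750 = ¥256,250
  ¥256,250 × 12% = ¥30,750

Regular income tax:
  ¥75,000 × 7% = ¥5,250
  ¥261,000 × 17% = ¥44,370
  ¥28,000 × 24% = ¥6,720
  → ¥56,340

¥56,340 > ¥30,750, so the regular income tax governs.

¥56,340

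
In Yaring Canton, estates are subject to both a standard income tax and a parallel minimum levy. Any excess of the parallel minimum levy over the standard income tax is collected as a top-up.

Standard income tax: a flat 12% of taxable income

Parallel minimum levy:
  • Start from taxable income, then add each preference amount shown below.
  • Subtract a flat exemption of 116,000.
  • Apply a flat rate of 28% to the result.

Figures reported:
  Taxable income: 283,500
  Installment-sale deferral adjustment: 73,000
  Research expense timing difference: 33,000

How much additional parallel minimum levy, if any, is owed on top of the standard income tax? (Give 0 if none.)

Parallel minimum levy:
  Adjusted income: 283,500 + 73,000 + 33,000 = 389,500
  Less exemption 116,000 → base 273,500
  273,500 × 28% = 76,580

Standard income tax:
  283,500 × 12% = 34,020

Excess of parallel minimum levy over standard income tax: 76,580 − 34,020 = 42,560.

42,560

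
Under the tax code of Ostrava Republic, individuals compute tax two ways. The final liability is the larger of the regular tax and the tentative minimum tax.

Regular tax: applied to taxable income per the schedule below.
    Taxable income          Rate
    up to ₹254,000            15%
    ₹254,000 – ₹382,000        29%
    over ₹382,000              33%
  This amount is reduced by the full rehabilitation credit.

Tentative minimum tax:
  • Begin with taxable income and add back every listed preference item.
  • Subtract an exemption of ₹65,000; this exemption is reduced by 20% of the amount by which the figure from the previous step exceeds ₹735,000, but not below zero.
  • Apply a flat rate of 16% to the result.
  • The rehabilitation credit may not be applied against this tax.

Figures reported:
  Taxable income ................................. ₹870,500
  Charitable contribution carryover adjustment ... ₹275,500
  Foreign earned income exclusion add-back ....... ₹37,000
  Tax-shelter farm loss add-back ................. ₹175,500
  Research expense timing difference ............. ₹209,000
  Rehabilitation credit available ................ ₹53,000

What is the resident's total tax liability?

Regular tax:
  ₹254,000 × 15% = ₹38,100
  ₹128,000 × 29% = ₹37,120
  ₹488,500 × 33% = ₹161,205
  → ₹236,425
  Less rehabilitation credit ₹53,000 → ₹183,425

Tentative minimum tax:
  Adjusted income: ₹870,500 + ₹275,500 + ₹37,000 + ₹175,500 + ₹209,000 = ₹1,567,500
  Exemption: 20% × (₹1,567,500 − ₹735,000) = ₹166,500 ≥ ₹65,000, so the exemption is fully phased out
  Base: ₹1,567,500 − ₹0 = ₹1,567,500
  ₹1,567,500 × 16% = ₹250,800

₹250,800 > ₹183,425, so the tentative minimum tax is the binding amount.

₹250,800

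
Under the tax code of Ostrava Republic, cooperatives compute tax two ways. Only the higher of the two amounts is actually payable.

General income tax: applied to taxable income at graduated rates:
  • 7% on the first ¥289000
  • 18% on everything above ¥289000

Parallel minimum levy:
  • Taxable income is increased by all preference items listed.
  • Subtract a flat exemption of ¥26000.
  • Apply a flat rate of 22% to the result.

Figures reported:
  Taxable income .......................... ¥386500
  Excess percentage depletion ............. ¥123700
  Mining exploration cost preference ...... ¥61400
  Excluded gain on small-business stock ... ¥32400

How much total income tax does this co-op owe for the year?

Parallel minimum levy:
  Adjusted income: ¥386500 + ¥123700 + ¥61400 + ¥32400 = ¥604000
  Less exemption ¥26000 → base ¥578000
  ¥578000 × 22% = ¥127160

General income tax:
  ¥289000 × 7% = ¥20230
  ¥97500 × 18% = ¥17550
  → ¥37780

¥127160 > ¥37780, so the parallel minimum levy is the binding amount.

¥127160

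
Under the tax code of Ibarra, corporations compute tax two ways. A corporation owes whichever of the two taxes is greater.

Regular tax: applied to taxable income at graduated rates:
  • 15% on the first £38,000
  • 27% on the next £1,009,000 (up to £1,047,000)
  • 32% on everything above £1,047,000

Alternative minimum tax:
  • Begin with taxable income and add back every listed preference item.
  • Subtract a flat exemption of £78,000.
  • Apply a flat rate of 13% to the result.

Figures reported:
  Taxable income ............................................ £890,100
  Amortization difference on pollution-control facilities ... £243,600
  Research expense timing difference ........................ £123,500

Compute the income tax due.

£235,767

Regular tax:
  £38,000 × 15% = £5,700
  £852,100 × 27% = £230,067
  → £235,767

Alternative minimum tax:
  Adjusted income: £890,100 + £243,600 + £123,500 = £1,257,200
  Less exemption £78,000 → base £1,179,200
  £1,179,200 × 13% = £153,296

£235,767 > £153,296, so the regular tax governs.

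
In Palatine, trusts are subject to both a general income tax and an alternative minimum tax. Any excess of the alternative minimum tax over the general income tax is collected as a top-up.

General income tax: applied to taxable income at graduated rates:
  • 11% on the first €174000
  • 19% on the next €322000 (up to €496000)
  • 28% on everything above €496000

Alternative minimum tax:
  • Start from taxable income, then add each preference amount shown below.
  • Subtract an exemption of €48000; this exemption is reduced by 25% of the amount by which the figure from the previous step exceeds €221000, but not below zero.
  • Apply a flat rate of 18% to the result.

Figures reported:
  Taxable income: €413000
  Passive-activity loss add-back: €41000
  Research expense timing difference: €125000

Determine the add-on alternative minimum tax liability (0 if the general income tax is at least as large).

General income tax:
  €174000 × 11% = €19140
  €239000 × 19% = €45410
  → €64550

Alternative minimum tax:
  Adjusted income: €413000 + €41000 + €125000 = €579000
  Exemption: 25% × (€579000 − €221000) = €89500 ≥ €48000, so the exemption is fully phased out
  Base: €579000 − €0 = €579000
  €579000 × 18% = €104220

Excess of alternative minimum tax over general income tax: €104220 − €64550 = €39670.

€39670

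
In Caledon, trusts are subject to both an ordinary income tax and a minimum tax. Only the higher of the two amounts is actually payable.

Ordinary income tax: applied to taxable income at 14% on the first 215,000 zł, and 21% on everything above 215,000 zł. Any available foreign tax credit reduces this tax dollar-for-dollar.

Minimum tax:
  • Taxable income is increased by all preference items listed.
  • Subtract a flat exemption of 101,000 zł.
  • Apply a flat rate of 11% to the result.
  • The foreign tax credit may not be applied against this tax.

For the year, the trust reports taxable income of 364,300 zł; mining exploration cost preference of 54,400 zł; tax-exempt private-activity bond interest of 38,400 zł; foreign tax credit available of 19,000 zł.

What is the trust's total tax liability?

42,453 zł

Minimum tax:
  Adjusted income: 364,300 zł + 54,400 zł + 38,400 zł = 457,100 zł
  Less exemption 101,000 zł → base 356,100 zł
  356,100 zł × 11% = 39,171 zł

Ordinary income tax:
  215,000 zł × 14% = 30,100 zł
  149,300 zł × 21% = 31,353 zł
  → 61,453 zł
  Less foreign tax credit 19,000 zł → 42,453 zł

42,453 zł > 39,171 zł, so the ordinary income tax governs.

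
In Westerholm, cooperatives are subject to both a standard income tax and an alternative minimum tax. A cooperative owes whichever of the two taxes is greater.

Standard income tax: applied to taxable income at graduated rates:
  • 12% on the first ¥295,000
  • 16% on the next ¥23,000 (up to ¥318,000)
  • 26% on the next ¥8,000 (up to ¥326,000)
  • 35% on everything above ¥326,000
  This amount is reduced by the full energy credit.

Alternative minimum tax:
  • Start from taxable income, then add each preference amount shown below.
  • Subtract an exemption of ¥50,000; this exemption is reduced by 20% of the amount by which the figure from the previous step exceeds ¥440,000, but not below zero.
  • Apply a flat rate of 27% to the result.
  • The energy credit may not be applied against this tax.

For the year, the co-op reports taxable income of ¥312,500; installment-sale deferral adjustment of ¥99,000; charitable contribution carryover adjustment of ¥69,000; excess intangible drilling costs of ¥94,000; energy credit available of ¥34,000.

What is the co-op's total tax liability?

Standard income tax:
  ¥295,000 × 12% = ¥35,400
  ¥17,500 × 16% = ¥2,800
  → ¥38,200
  Less energy credit ¥34,000 → ¥4,200

Alternative minimum tax:
  Adjusted income: ¥312,500 + ¥99,000 + ¥69,000 + ¥94,000 = ¥574,500
  Exemption: ¥50,000 − 20% × (¥574,500 − ¥440,000) = ¥50,000 − ¥26,900 = ¥23,100
  Base: ¥574,500 − ¥23,100 = ¥551,400
  ¥551,400 × 27% = ¥148,878

¥148,878 > ¥4,200, so the alternative minimum tax is the binding amount.

¥148,878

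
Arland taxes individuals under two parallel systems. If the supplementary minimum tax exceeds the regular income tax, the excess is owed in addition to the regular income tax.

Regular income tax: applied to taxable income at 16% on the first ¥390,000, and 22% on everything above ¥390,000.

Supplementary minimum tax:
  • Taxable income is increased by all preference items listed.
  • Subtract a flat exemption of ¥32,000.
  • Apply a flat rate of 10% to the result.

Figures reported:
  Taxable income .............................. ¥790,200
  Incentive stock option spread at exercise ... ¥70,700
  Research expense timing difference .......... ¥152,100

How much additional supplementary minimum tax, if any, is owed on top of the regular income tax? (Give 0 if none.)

¥0

Supplementary minimum tax:
  Adjusted income: ¥790,200 + ¥70,700 + ¥152,100 = ¥1,013,000
  Less exemption ¥32,000 → base ¥981,000
  ¥981,000 × 10% = ¥98,100

Regular income tax:
  ¥390,000 × 16% = ¥62,400
  ¥400,200 × 22% = ¥88,044
  → ¥150,444

¥98,100 ≤ ¥150,444, so no add-on is due.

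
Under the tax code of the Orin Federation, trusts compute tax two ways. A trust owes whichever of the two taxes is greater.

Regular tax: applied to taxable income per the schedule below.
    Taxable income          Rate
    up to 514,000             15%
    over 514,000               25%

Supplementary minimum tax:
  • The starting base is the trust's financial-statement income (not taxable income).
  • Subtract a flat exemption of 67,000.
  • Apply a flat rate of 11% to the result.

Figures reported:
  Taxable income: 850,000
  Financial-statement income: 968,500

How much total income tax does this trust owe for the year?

161,100

Supplementary minimum tax:
  Base (financial-statement income): 968,500
  Less exemption 67,000 → base 901,500
  901,500 × 11% = 99,165

Regular tax:
  514,000 × 15% = 77,100
  336,000 × 25% = 84,000
  → 161,100

161,100 > 99,165, so the regular tax governs.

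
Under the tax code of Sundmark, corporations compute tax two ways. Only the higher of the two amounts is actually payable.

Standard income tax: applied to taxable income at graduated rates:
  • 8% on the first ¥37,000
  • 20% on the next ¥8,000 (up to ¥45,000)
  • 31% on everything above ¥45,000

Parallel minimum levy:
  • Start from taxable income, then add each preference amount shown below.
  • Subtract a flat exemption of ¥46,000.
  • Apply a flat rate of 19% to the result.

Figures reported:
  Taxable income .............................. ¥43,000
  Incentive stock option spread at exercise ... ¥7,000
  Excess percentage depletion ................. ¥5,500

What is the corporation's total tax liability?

¥4,160

Parallel minimum levy:
  Adjusted income: ¥43,000 + ¥7,000 + ¥5,500 = ¥55,500
  Less exemption ¥46,000 → base ¥9,500
  ¥9,500 × 19% = ¥1,805

Standard income tax:
  ¥37,000 × 8% = ¥2,960
  ¥6,000 × 20% = ¥1,200
  → ¥4,160

¥4,160 > ¥1,805, so the standard income tax governs.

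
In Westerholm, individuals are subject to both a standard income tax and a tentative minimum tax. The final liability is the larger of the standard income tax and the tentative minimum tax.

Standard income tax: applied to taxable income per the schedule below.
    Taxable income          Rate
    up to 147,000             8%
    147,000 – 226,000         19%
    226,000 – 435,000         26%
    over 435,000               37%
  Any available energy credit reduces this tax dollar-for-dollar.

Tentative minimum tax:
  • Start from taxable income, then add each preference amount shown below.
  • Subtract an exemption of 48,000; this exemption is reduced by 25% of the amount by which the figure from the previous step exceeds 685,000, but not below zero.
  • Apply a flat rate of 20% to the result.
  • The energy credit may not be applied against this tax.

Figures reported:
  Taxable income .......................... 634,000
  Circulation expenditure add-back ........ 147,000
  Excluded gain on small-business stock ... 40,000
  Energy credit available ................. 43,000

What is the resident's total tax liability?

Tentative minimum tax:
  Adjusted income: 634,000 + 147,000 + 40,000 = 821,000
  Exemption: 48,000 − 25% × (821,000 − 685,000) = 48,000 − 34,000 = 14,000
  Base: 821,000 − 14,000 = 807,000
  807,000 × 20% = 161,400

Standard income tax:
  147,000 × 8% = 11,760
  79,000 × 19% = 15,010
  209,000 × 26% = 54,340
  199,000 × 37% = 73,630
  → 154,740
  Less energy credit 43,000 → 111,740

161,400 > 111,740, so the tentative minimum tax is the binding amount.

161,400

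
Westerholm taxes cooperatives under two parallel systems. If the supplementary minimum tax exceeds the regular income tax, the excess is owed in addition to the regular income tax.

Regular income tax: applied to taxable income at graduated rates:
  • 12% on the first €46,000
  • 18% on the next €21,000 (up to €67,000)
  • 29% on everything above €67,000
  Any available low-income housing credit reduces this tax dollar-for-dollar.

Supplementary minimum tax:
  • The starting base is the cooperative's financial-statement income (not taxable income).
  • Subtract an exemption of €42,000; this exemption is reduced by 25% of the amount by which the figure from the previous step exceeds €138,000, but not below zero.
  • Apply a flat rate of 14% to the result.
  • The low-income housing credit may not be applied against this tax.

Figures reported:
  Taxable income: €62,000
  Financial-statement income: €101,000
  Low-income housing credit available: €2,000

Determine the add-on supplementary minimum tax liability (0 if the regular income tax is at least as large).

Supplementary minimum tax:
  Base (financial-statement income): €101,000
  Exemption: €101,000 ≤ €138,000, so full €42,000 applies
  Base: €101,000 − €42,000 = €59,000
  €59,000 × 14% = €8,260

Regular income tax:
  €46,000 × 12% = €5,520
  €16,000 × 18% = €2,880
  → €8,400
  Less low-income housing credit €2,000 → €6,400

Excess of supplementary minimum tax over regular income tax: €8,260 − €6,400 = €1,860.

€1,860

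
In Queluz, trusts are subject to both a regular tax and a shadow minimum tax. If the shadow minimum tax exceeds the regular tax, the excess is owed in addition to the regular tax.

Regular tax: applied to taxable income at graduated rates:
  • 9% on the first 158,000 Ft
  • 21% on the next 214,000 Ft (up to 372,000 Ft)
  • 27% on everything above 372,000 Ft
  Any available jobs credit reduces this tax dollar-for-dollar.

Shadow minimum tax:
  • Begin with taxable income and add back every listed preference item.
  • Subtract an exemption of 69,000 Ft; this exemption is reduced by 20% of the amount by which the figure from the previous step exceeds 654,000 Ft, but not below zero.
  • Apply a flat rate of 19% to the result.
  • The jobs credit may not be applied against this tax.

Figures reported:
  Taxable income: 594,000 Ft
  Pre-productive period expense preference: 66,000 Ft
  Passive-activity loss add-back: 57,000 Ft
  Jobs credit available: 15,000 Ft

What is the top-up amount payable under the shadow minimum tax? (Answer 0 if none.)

Regular tax:
  158,000 Ft × 9% = 14,220 Ft
  214,000 Ft × 21% = 44,940 Ft
  222,000 Ft × 27% = 59,940 Ft
  → 119,100 Ft
  Less jobs credit 15,000 Ft → 104,100 Ft

Shadow minimum tax:
  Adjusted income: 594,000 Ft + 66,000 Ft + 57,000 Ft = 717,000 Ft
  Exemption: 69,000 Ft − 20% × (717,000 Ft − 654,000 Ft) = 69,000 Ft − 12,600 Ft = 56,400 Ft
  Base: 717,000 Ft − 56,400 Ft = 660,600 Ft
  660,600 Ft × 19% = 125,514 Ft

Excess of shadow minimum tax over regular tax: 125,514 Ft − 104,100 Ft = 21,414 Ft.

21,414 Ft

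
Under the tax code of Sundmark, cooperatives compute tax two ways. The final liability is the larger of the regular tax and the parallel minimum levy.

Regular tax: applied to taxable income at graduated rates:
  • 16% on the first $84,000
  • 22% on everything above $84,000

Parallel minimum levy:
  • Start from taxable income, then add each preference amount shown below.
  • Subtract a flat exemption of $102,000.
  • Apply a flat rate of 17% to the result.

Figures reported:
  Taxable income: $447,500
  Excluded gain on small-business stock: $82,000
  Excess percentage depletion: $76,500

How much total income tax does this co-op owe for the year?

$93,410

Parallel minimum levy:
  Adjusted income: $447,500 + $82,000 + $76,500 = $606,000
  Less exemption $102,000 → base $504,000
  $504,000 × 17% = $85,680

Regular tax:
  $84,000 × 16% = $13,440
  $363,500 × 22% = $79,970
  → $93,410

$93,410 > $85,680, so the regular tax governs.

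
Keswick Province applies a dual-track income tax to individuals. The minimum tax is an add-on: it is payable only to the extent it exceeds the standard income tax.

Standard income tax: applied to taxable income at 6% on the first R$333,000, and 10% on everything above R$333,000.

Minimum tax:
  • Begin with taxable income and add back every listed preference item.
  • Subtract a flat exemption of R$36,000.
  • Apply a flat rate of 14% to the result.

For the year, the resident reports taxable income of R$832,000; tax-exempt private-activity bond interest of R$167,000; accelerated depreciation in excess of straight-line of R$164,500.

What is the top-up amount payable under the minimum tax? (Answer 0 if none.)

Standard income tax:
  R$333,000 × 6% = R$19,980
  R$499,000 × 10% = R$49,900
  → R$69,880

Minimum tax:
  Adjusted income: R$832,000 + R$167,000 + R$164,500 = R$1,163,500
  Less exemption R$36,000 → base R$1,127,500
  R$1,127,500 × 14% = R$157,850

Excess of minimum tax over standard income tax: R$157,850 − R$69,880 = R$87,970.

R$87,970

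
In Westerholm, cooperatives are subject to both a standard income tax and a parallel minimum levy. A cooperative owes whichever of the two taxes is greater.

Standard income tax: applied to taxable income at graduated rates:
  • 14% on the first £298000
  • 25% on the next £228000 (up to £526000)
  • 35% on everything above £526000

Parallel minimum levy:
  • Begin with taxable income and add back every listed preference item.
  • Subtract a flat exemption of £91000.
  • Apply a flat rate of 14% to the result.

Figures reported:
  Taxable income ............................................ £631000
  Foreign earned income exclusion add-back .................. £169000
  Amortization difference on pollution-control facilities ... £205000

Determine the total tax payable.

Parallel minimum levy:
  Adjusted income: £631000 + £169000 + £205000 = £1005000
  Less exemption £91000 → base £914000
  £914000 × 14% = £127960

Standard income tax:
  £298000 × 14% = £41720
  £228000 × 25% = £57000
  £105000 × 35% = £36750
  → £135470

£135470 > £127960, so the standard income tax governs.

£135470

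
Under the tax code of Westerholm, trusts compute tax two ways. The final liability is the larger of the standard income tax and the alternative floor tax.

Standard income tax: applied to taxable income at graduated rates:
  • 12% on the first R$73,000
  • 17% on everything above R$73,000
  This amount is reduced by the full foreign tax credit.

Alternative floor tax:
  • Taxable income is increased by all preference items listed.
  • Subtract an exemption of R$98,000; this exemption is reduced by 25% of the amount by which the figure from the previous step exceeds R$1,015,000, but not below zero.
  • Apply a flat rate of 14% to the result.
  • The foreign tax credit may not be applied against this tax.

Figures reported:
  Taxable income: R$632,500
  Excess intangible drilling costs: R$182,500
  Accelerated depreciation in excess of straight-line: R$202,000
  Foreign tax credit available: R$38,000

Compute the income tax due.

Standard income tax:
  R$73,000 × 12% = R$8,760
  R$559,500 × 17% = R$95,115
  → R$103,875
  Less foreign tax credit R$38,000 → R$65,875

Alternative floor tax:
  Adjusted income: R$632,500 + R$182,500 + R$202,000 = R$1,017,000
  Exemption: R$98,000 − 25% × (R$1,017,000 − R$1,015,000) = R$98,000 − R$500 = R$97,500
  Base: R$1,017,000 − R$97,500 = R$919,500
  R$919,500 × 14% = R$128,730

R$128,730 > R$65,875, so the alternative floor tax is the binding amount.

R$128,730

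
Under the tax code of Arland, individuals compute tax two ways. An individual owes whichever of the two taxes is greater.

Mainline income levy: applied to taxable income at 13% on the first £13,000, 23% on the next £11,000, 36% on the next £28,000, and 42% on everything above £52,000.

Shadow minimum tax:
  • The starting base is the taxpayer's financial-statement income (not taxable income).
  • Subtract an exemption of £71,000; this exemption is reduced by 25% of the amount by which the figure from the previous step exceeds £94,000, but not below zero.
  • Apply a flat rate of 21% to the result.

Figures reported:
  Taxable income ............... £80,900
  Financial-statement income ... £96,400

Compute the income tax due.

Shadow minimum tax:
  Base (financial-statement income): £96,400
  Exemption: £71,000 − 25% × (£96,400 − £94,000) = £71,000 − £600 = £70,400
  Base: £96,400 − £70,400 = £26,000
  £26,000 × 21% = £5,460

Mainline income levy:
  £13,000 × 13% = £1,690
  £11,000 × 23% = £2,530
  £28,000 × 36% = £10,080
  £28,900 × 42% = £12,138
  → £26,438

£26,438 > £5,460, so the mainline income levy governs.

£26,438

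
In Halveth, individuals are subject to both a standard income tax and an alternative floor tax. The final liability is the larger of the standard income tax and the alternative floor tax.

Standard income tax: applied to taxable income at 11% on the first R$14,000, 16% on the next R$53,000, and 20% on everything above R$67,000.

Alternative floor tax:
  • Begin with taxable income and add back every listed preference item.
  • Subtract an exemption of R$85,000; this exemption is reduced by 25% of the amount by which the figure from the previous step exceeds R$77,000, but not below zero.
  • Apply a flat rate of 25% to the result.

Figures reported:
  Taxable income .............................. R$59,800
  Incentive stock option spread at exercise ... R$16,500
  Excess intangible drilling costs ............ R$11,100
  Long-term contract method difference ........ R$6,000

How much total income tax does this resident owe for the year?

R$8,868

Standard income tax:
  R$14,000 × 11% = R$1,540
  R$45,800 × 16% = R$7,328
  → R$8,868

Alternative floor tax:
  Adjusted income: R$59,800 + R$16,500 + R$11,100 + R$6,000 = R$93,400
  Exemption: R$85,000 − 25% × (R$93,400 − R$77,000) = R$85,000 − R$4,100 = R$80,900
  Base: R$93,400 − R$80,900 = R$12,500
  R$12,500 × 25% = R$3,125

R$8,868 > R$3,125, so the standard income tax governs.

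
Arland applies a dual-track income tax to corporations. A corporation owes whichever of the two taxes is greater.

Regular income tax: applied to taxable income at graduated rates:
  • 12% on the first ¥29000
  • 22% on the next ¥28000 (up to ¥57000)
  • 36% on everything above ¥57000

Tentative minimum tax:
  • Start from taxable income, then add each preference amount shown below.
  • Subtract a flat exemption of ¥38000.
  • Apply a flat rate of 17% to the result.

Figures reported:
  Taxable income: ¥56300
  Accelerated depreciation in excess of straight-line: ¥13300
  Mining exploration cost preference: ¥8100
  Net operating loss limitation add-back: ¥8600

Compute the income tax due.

¥9486

Tentative minimum tax:
  Adjusted income: ¥56300 + ¥13300 + ¥8100 + ¥8600 = ¥86300
  Less exemption ¥38000 → base ¥48300
  ¥48300 × 17% = ¥8211

Regular income tax:
  ¥29000 × 12% = ¥3480
  ¥27300 × 22% = ¥6006
  → ¥9486

¥9486 > ¥8211, so the regular income tax governs.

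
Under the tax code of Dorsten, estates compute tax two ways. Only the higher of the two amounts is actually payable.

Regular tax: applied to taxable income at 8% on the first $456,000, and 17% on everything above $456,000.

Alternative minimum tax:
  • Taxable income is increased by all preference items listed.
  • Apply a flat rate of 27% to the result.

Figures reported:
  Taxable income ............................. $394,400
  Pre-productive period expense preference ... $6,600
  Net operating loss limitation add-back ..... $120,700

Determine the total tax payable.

Alternative minimum tax:
  Adjusted income: $394,400 + $6,600 + $120,700 = $521,700
  $521,700 × 27% = $140,859

Regular tax:
  $394,400 × 8% = $31,552

$140,859 > $31,552, so the alternative minimum tax is the binding amount.

$140,859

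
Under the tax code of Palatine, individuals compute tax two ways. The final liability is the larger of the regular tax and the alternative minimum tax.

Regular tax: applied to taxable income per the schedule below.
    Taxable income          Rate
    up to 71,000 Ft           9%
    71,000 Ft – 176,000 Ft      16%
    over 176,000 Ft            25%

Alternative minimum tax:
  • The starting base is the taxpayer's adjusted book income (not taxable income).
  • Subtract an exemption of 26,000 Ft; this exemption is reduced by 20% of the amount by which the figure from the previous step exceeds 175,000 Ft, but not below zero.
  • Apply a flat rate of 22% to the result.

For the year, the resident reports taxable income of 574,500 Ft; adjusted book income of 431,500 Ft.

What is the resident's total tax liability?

Regular tax:
  71,000 Ft × 9% = 6,390 Ft
  105,000 Ft × 16% = 16,800 Ft
  398,500 Ft × 25% = 99,625 Ft
  → 122,815 Ft

Alternative minimum tax:
  Base (adjusted book income): 431,500 Ft
  Exemption: 20% × (431,500 Ft − 175,000 Ft) = 51,300 Ft ≥ 26,000 Ft, so the exemption is fully phased out
  Base: 431,500 Ft − 0 Ft = 431,500 Ft
  431,500 Ft × 22% = 94,930 Ft

122,815 Ft > 94,930 Ft, so the regular tax governs.

122,815 Ft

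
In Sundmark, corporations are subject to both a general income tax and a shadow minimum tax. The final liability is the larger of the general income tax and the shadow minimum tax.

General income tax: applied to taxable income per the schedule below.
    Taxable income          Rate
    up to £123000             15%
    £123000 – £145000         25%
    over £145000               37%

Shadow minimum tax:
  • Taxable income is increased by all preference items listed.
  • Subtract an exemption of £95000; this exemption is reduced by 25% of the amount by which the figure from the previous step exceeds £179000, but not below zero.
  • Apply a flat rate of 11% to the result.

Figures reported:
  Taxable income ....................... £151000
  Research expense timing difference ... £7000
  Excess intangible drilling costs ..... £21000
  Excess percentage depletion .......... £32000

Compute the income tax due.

£26170

General income tax:
  £123000 × 15% = £18450
  £22000 × 25% = £5500
  £6000 × 37% = £2220
  → £26170

Shadow minimum tax:
  Adjusted income: £151000 + £7000 + £21000 + £32000 = £211000
  Exemption: £95000 − 25% × (£211000 − £179000) = £95000 − £8000 = £87000
  Base: £211000 − £87000 = £124000
  £124000 × 11% = £13640

£26170 > £13640, so the general income tax governs.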